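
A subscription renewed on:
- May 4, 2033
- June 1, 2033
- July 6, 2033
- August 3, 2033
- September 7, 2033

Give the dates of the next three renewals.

October 5, 2033; November 2, 2033; December 7, 2033

All dates are Wednesdays, 28, 35, 28, 35 days apart.
Specifically, the 1st Wednesday of each month.
1st Wednesday of October 2033: October 5, 2033.
1st Wednesday of November 2033: November 2, 2033.
December 2033 — 1st Wednesday is December 7, 2033.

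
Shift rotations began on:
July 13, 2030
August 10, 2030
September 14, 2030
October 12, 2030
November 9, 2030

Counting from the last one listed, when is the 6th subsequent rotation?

Gaps: 28, 35, 28, 28 days — a mix of 28 and 35. Every date is a Saturday.
Each is the 2nd Saturday of its month.
2nd Saturday of December 2030: December 14, 2030.
January 2031 — 2nd Saturday is January 11, 2031.
2nd Saturday of February 2031: February 8, 2031.
2nd Saturday of March 2031: March 8, 2031.
April 2031 — 2nd Saturday is April 12, 2031.
May 2031 — 2nd Saturday is May 10, 2031.

May 10, 2031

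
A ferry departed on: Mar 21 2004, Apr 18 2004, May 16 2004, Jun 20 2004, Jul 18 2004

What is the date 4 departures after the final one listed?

Nov 21 2004

All dates are Sundays, 28, 28, 35, 28 days apart.
Specifically, the 3rd Sunday of each month.
3rd Sunday of August 2004: Aug 15 2004.
3rd Sunday of September 2004: Sep 19 2004.
October 2004 — 3rd Sunday is Oct 17 2004.
3rd Sunday of November 2004: Nov 21 2004.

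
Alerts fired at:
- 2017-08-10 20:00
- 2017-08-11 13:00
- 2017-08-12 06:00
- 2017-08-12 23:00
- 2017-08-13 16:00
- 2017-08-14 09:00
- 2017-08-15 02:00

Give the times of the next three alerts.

Spacing: 17, 17, 17, 17, 17, 17 h — constant 17 h.
2017-08-15 02:00 + 17 h = 2017-08-15 19:00.
2017-08-15 19:00 + 17 h = 2017-08-16 12:00.
2017-08-16 12:00 + 17 h = 2017-08-17 05:00.

2017-08-15 19:00, 2017-08-16 12:00, 2017-08-17 05:00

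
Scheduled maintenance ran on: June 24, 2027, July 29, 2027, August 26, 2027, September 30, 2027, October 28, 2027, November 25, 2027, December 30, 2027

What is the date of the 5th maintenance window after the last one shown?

These are Thursdays with 35, 28, 35, 28, 28, 35-day gaps.
Each is the final Thursday of its month — July 29, 2027 is past the 28th, so '4th Thursday' doesn't fit.
Last Thursday of January 2028: January 27, 2028.
February 2028 ends with Thursday February 24, 2028.
March 2028 ends with Thursday March 30, 2028.
April 2028 ends with Thursday April 27, 2028.
Last Thursday of May 2028: May 25, 2028.

May 25, 2028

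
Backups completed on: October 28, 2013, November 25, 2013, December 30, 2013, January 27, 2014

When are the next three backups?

February 24, 2014; March 31, 2014; April 28, 2014

All Mondays; the gaps (28, 35, 28) vary with month length.
This is the last Monday of each month.
February 2014 ends with Monday February 24, 2014.
March 2014 ends with Monday March 31, 2014.
April 2014 ends with Monday April 28, 2014.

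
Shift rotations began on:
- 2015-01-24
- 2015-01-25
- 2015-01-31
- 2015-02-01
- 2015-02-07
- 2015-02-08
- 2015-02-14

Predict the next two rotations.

2015-02-15, 2015-02-21

Every event lands on a Saturday or Sunday (gaps cycle 1, 6, 1, 6, 1, 6).
So the schedule is: every Saturday and Sunday.
The following Sunday is 2015-02-15.
The following Saturday is 2015-02-21.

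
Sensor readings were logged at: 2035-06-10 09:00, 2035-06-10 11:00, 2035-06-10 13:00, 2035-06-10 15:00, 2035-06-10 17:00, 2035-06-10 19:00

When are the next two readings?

2035-06-10 21:00, 2035-06-10 23:00

The interval is a steady 2 hours (2, 2, 2, 2, 2).
2035-06-10 19:00 + 2 h = 2035-06-10 21:00.
2035-06-10 21:00 + 2 h = 2035-06-10 23:00.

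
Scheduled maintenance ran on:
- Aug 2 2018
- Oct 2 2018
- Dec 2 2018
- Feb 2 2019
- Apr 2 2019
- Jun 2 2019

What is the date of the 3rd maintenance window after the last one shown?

Dec 2 2019

Each date is the 2nd; the gaps (61, 61, 62, 59, 61) track the month lengths.
The rule is the 2nd of every 2 months.
August 2019: Aug 2 2019.
Next: October 2019 → Oct 2 2019.
December 2019: Dec 2 2019.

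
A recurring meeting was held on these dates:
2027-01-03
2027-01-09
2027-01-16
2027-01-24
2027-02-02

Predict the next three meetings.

2027-02-12, 2027-02-23, 2027-03-07

Intervals are 6, 7, 8, 9 days — an arithmetic progression with common difference 1.
Next gap: 10 days. 2027-02-02 + 10 days = 2027-02-12.
Next gap: 11 days. 2027-02-12 + 11 days = 2027-02-23.
Next gap: 12 days. 2027-02-23 + 12 days = 2027-03-07.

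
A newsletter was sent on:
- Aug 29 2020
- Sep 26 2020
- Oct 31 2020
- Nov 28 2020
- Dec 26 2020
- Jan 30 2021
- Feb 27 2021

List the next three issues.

Every date is a Saturday; gaps 28, 35, 28, 28, 35, 28 days.
Each is the last Saturday of its month (at least one falls on the 29th or later, ruling out '4th Saturday').
Last Saturday of March 2021: Mar 27 2021.
April 2021 ends with Saturday Apr 24 2021.
Last Saturday of May 2021: May 29 2021.

Mar 27 2021, Apr 24 2021, May 29 2021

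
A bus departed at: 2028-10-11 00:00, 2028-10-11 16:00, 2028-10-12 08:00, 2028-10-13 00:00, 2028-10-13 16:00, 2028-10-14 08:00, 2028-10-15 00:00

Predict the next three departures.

The interval is a steady 16 hours (16, 16, 16, 16, 16, 16).
2028-10-15 00:00 + 16 h = 2028-10-15 16:00.
2028-10-15 16:00 + 16 h = 2028-10-16 08:00.
2028-10-16 08:00 + 16 h = 2028-10-17 00:00.

2028-10-15 16:00, 2028-10-16 08:00, 2028-10-17 00:00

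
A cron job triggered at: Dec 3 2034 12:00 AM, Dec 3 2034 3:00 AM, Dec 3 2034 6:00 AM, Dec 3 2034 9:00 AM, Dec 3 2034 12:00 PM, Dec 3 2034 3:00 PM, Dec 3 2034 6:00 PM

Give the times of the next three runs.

Gaps: 3, 3, 3, 3, 3, 3 hours — each event is 3 hours after the previous one.
Dec 3 2034 6:00 PM + 3 h = Dec 3 2034 9:00 PM.
Dec 3 2034 9:00 PM + 3 h = Dec 4 2034 12:00 AM.
Dec 4 2034 12:00 AM + 3 h = Dec 4 2034 3:00 AM.

Dec 3 2034 9:00 PM, Dec 4 2034 12:00 AM, Dec 4 2034 3:00 AM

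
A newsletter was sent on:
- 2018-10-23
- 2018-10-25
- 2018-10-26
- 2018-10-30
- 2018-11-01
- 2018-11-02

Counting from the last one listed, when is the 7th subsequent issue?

Every event lands on a Tuesday or Thursday or Friday (gaps cycle 2, 1, 4, 2, 1).
So the schedule is: every Tuesday, Thursday and Friday.
The following Tuesday is 2018-11-06.
Next Thursday: 2018-11-08.
The following Friday is 2018-11-09.
Next Tuesday: 2018-11-13.
Next Thursday: 2018-11-15.
Next Friday: 2018-11-16.
Next Tuesday: 2018-11-20.

2018-11-20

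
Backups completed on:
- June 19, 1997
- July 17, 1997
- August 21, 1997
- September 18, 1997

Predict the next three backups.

October 16, 1997; November 20, 1997; December 18, 1997

Gaps: 28, 35, 28 days — a mix of 28 and 35. Every date is a Thursday.
Each is the 3rd Thursday of its month.
3rd Thursday of October 1997: October 16, 1997.
November 1997 — 3rd Thursday is November 20, 1997.
3rd Thursday of December 1997: December 18, 1997.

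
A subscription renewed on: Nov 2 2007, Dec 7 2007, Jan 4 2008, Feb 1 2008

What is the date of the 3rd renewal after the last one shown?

All dates are Fridays, 35, 28, 28 days apart.
Specifically, the 1st Friday of each month.
March 2008 — 1st Friday is Mar 7 2008.
April 2008 — 1st Friday is Apr 4 2008.
1st Friday of May 2008: May 2 2008.

May 2 2008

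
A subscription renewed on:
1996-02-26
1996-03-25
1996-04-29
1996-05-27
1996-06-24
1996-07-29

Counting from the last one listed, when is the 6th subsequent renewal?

1997-01-27

All Mondays; the gaps (28, 35, 28, 28, 35) vary with month length.
This is the last Monday of each month.
August 1996 ends with Monday 1996-08-26.
Last Monday of September 1996: 1996-09-30.
October 1996 ends with Monday 1996-10-28.
November 1996 ends with Monday 1996-11-25.
Last Monday of December 1996: 1996-12-30.
January 1997 ends with Monday 1997-01-27.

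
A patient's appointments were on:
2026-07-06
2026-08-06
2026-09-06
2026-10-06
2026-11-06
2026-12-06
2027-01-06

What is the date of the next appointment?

Each date is the 6th; the gaps (31, 31, 30, 31, 30, 31) track the month lengths.
The rule is the 6th of each month.
February 2027: 2027-02-06.

2027-02-06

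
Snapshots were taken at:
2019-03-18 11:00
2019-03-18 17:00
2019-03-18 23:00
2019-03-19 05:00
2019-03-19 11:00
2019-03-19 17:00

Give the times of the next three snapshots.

Spacing: 6, 6, 6, 6, 6 h — constant 6 h.
2019-03-19 17:00 + 6 h = 2019-03-19 23:00.
2019-03-19 23:00 + 6 h = 2019-03-20 05:00.
2019-03-20 05:00 + 6 h = 2019-03-20 11:00.

2019-03-19 23:00, 2019-03-20 05:00, 2019-03-20 11:00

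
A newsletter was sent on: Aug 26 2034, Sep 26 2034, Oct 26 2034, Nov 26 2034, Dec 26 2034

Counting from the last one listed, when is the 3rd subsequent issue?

Mar 26 2035

Gaps: 31, 30, 31, 30 days — not constant. Every event is on the 26th of the month.
Pattern: the 26th of each month.
Next: January 2035 → Jan 26 2035.
Next: February 2035 → Feb 26 2035.
March 2035: Mar 26 2035.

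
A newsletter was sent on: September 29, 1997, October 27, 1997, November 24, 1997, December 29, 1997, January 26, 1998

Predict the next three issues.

All Mondays; the gaps (28, 28, 35, 28) vary with month length.
This is the last Monday of each month.
Last Monday of February 1998: February 23, 1998.
March 1998 ends with Monday March 30, 1998.
April 1998 ends with Monday April 27, 1998.

February 23, 1998; March 30, 1998; April 27, 1998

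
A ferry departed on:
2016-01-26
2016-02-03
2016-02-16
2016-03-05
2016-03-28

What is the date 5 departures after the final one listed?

2016-10-04

Intervals are 8, 13, 18, 23 days — an arithmetic progression with common difference 5.
Next gap: 28 days. 2016-03-28 + 28 days = 2016-04-25.
Next gap: 33 days. 2016-04-25 + 33 days = 2016-05-28.
Next gap: 38 days. 2016-05-28 + 38 days = 2016-07-05.
Next gap: 43 days. 2016-07-05 + 43 days = 2016-08-17.
Next gap: 48 days. 2016-08-17 + 48 days = 2016-10-04.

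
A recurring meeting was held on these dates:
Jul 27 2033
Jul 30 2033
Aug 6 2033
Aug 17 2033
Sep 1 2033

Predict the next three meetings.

Sep 20 2033, Oct 13 2033, Nov 9 2033

Gaps: 3, 7, 11, 15 days — each gap is 4 larger than the previous one.
Next gap: 19 days. Sep 1 2033 + 19 days = Sep 20 2033.
Next gap: 23 days. Sep 20 2033 + 23 days = Oct 13 2033.
Next gap: 27 days. Oct 13 2033 + 27 days = Nov 9 2033.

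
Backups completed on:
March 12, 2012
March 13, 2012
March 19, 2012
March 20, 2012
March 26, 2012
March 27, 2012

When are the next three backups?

April 2, 2012; April 3, 2012; April 9, 2012

Gaps: 1, 6, 1, 6, 1 days — not constant, but cyclic with period 2.
The events fall on every Monday and Tuesday.
Next Monday: April 2, 2012.
Next Tuesday: April 3, 2012.
The following Monday is April 9, 2012.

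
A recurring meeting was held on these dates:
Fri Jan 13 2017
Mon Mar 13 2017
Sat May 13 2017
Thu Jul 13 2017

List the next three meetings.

Wed Sep 13 2017, Mon Nov 13 2017, Sat Jan 13 2018

The day-of-month is always 13 (59, 61, 61 days between events).
So this recurs on the 13th of every 2 months.
September 2017: Wed Sep 13 2017.
Next: November 2017 → Mon Nov 13 2017.
January 2018: Sat Jan 13 2018.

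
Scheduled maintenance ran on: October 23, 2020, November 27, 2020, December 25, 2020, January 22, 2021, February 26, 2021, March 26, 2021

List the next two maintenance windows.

April 23, 2021; May 28, 2021

Gaps: 35, 28, 28, 35, 28 days — a mix of 28 and 35. Every date is a Friday.
Each is the 4th Friday of its month.
4th Friday of April 2021: April 23, 2021.
May 2021 — 4th Friday is May 28, 2021.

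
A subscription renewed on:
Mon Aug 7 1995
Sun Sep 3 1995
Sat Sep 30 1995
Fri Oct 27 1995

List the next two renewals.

Gaps between consecutive events: 27, 27, 27 days — a constant 27-day interval.
Fri Oct 27 1995 + 27 days = Thu Nov 23 1995.
Thu Nov 23 1995 + 27 days = Wed Dec 20 1995.

Thu Nov 23 1995, Wed Dec 20 1995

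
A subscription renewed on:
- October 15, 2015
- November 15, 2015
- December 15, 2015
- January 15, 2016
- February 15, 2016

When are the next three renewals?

The day-of-month is always 15 (31, 30, 31, 31 days between events).
So this recurs on the 15th of each month.
March 2016: March 15, 2016.
Next: April 2016 → April 15, 2016.
Next: May 2016 → May 15, 2016.

March 15, 2016; April 15, 2016; May 15, 2016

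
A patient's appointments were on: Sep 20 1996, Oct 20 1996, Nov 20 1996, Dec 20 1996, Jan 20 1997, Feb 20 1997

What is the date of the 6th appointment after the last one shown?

The day-of-month is always 20 (30, 31, 30, 31, 31 days between events).
So this recurs on the 20th of each month.
March 1997: Mar 20 1997.
April 1997: Apr 20 1997.
May 1997: May 20 1997.
Next: June 1997 → Jun 20 1997.
Next: July 1997 → Jul 20 1997.
August 1997: Aug 20 1997.

Aug 20 1997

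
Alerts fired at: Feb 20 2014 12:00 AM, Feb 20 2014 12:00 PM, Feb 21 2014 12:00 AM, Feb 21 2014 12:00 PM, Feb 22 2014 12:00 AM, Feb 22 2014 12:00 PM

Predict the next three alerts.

Feb 23 2014 12:00 AM, Feb 23 2014 12:00 PM, Feb 24 2014 12:00 AM

The interval is a steady 12 hours (12, 12, 12, 12, 12).
Feb 22 2014 12:00 PM + 12 h = Feb 23 2014 12:00 AM.
Feb 23 2014 12:00 AM + 12 h = Feb 23 2014 12:00 PM.
Feb 23 2014 12:00 PM + 12 h = Feb 24 2014 12:00 AM.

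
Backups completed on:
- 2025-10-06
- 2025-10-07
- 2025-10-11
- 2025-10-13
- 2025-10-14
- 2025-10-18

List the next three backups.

Gaps: 1, 4, 2, 1, 4 days — not constant, but cyclic with period 3.
The events fall on every Monday, Tuesday and Saturday.
The following Monday is 2025-10-20.
Next Tuesday: 2025-10-21.
The following Saturday is 2025-10-25.

2025-10-20, 2025-10-21, 2025-10-25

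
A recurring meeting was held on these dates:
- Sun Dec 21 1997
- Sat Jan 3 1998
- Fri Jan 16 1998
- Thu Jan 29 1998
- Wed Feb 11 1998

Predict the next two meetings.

Every event comes 13 days after the last (13, 13, 13, 13).
Wed Feb 11 1998 + 13 days = Tue Feb 24 1998.
Tue Feb 24 1998 + 13 days = Mon Mar 9 1998.

Tue Feb 24 1998, Mon Mar 9 1998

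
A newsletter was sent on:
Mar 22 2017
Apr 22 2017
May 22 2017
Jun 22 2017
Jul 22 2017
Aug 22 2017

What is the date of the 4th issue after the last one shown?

Each date is the 22nd; the gaps (31, 30, 31, 30, 31) track the month lengths.
The rule is the 22nd of each month.
September 2017: Sep 22 2017.
October 2017: Oct 22 2017.
November 2017: Nov 22 2017.
December 2017: Dec 22 2017.

Dec 22 2017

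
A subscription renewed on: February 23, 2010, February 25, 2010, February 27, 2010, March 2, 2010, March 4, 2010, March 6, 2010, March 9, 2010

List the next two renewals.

Gaps: 2, 2, 3, 2, 2, 3 days — not constant, but cyclic with period 3.
The events fall on every Tuesday, Thursday and Saturday.
Next Thursday: March 11, 2010.
Next Saturday: March 13, 2010.

March 11, 2010; March 13, 2010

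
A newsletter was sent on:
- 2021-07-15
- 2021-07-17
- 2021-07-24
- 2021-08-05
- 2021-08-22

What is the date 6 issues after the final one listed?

Gaps: 2, 7, 12, 17 days — each gap is 5 larger than the previous one.
Next gap: 22 days. 2021-08-22 + 22 days = 2021-09-13.
Next gap: 27 days. 2021-09-13 + 27 days = 2021-10-10.
Next gap: 32 days. 2021-10-10 + 32 days = 2021-11-11.
Next gap: 37 days. 2021-11-11 + 37 days = 2021-12-18.
Next gap: 42 days. 2021-12-18 + 42 days = 2022-01-29.
Next gap: 47 days. 2022-01-29 + 47 days = 2022-03-17.

2022-03-17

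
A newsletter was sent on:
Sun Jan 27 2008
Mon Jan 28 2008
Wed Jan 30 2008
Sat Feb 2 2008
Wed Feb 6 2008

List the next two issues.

Gaps: 1, 2, 3, 4 days — each gap is 1 larger than the previous one.
Next gap: 5 days. Wed Feb 6 2008 + 5 days = Mon Feb 11 2008.
Next gap: 6 days. Mon Feb 11 2008 + 6 days = Sun Feb 17 2008.

Mon Feb 11 2008, Sun Feb 17 2008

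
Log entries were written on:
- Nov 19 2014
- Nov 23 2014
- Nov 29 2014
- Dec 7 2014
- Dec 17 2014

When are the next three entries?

Gaps: 4, 6, 8, 10 days — each gap is 2 larger than the previous one.
Next gap: 12 days. Dec 17 2014 + 12 days = Dec 29 2014.
Next gap: 14 days. Dec 29 2014 + 14 days = Jan 12 2015.
Next gap: 16 days. Jan 12 2015 + 16 days = Jan 28 2015.

Dec 29 2014, Jan 12 2015, Jan 28 2015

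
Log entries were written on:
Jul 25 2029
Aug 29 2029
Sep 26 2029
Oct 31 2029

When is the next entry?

These are Wednesdays with 35, 28, 35-day gaps.
Each is the final Wednesday of its month — Aug 29 2029 is past the 28th, so '4th Wednesday' doesn't fit.
Last Wednesday of November 2029: Nov 28 2029.

Nov 28 2029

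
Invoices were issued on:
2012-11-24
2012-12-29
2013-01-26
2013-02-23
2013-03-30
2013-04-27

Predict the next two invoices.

2013-05-25, 2013-06-29

These are Saturdays with 35, 28, 28, 35, 28-day gaps.
Each is the final Saturday of its month — 2012-12-29 is past the 28th, so '4th Saturday' doesn't fit.
May 2013 ends with Saturday 2013-05-25.
June 2013 ends with Saturday 2013-06-29.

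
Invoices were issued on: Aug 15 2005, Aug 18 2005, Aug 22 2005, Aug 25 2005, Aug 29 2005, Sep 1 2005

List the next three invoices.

Sep 5 2005, Sep 8 2005, Sep 12 2005

The gap pattern 3, 4, 3, 4, 3 repeats every 2 events.
These are the Mondays and Thursdays of each week.
The following Monday is Sep 5 2005.
Next Thursday: Sep 8 2005.
Next Monday: Sep 12 2005.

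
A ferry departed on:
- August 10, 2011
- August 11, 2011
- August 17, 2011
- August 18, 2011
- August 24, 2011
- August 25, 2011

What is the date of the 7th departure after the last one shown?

September 21, 2011

The gap pattern 1, 6, 1, 6, 1 repeats every 2 events.
These are the Wednesdays and Thursdays of each week.
The following Wednesday is August 31, 2011.
Next Thursday: September 1, 2011.
The following Wednesday is September 7, 2011.
Next Thursday: September 8, 2011.
The following Wednesday is September 14, 2011.
Next Thursday: September 15, 2011.
Next Wednesday: September 21, 2011.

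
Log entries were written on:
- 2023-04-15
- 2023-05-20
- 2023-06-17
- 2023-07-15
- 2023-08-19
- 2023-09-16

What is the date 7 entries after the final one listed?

2024-04-20

All dates are Saturdays, 35, 28, 28, 35, 28 days apart.
Specifically, the 3rd Saturday of each month.
October 2023 — 3rd Saturday is 2023-10-21.
November 2023 — 3rd Saturday is 2023-11-18.
December 2023 — 3rd Saturday is 2023-12-16.
3rd Saturday of January 2024: 2024-01-20.
3rd Saturday of February 2024: 2024-02-17.
3rd Saturday of March 2024: 2024-03-16.
April 2024 — 3rd Saturday is 2024-04-20.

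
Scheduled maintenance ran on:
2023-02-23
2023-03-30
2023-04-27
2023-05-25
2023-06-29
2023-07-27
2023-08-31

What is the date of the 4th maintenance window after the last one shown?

These are Thursdays with 35, 28, 28, 35, 28, 35-day gaps.
Each is the final Thursday of its month — 2023-03-30 is past the 28th, so '4th Thursday' doesn't fit.
Last Thursday of September 2023: 2023-09-28.
October 2023 ends with Thursday 2023-10-26.
Last Thursday of November 2023: 2023-11-30.
Last Thursday of December 2023: 2023-12-28.

2023-12-28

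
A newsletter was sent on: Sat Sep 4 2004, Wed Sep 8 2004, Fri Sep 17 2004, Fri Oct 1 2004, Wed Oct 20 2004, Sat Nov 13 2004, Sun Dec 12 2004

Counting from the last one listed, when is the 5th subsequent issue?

Wed Jul 20 2005

Gaps: 4, 9, 14, 19, 24, 29 days — each gap is 5 larger than the previous one.
Next gap: 34 days. Sun Dec 12 2004 + 34 days = Sat Jan 15 2005.
Next gap: 39 days. Sat Jan 15 2005 + 39 days = Wed Feb 23 2005.
Next gap: 44 days. Wed Feb 23 2005 + 44 days = Fri Apr 8 2005.
Next gap: 49 days. Fri Apr 8 2005 + 49 days = Fri May 27 2005.
Next gap: 54 days. Fri May 27 2005 + 54 days = Wed Jul 20 2005.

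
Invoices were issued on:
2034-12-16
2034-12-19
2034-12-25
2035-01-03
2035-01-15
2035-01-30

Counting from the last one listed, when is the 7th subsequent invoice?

2035-08-07

The spacing grows by 3 each time: 3, 6, 9, 12, 15 days.
Next gap: 18 days. 2035-01-30 + 18 days = 2035-02-17.
Next gap: 21 days. 2035-02-17 + 21 days = 2035-03-10.
Next gap: 24 days. 2035-03-10 + 24 days = 2035-04-03.
Next gap: 27 days. 2035-04-03 + 27 days = 2035-04-30.
Next gap: 30 days. 2035-04-30 + 30 days = 2035-05-30.
Next gap: 33 days. 2035-05-30 + 33 days = 2035-07-02.
Next gap: 36 days. 2035-07-02 + 36 days = 2035-08-07.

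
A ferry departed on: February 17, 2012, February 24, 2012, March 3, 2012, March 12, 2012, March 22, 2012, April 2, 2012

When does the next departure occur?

April 14, 2012

Gaps: 7, 8, 9, 10, 11 days — each gap is 1 larger than the previous one.
Next gap: 12 days. April 2, 2012 + 12 days = April 14, 2012.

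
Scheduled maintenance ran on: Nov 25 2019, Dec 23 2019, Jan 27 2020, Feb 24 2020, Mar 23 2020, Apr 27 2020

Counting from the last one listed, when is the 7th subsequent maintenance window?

These are Mondays at 28- or 35-day spacing (28, 35, 28, 28, 35).
The pattern: 4th Monday of the month.
4th Monday of May 2020: May 25 2020.
June 2020 — 4th Monday is Jun 22 2020.
July 2020 — 4th Monday is Jul 27 2020.
4th Monday of August 2020: Aug 24 2020.
September 2020 — 4th Monday is Sep 28 2020.
October 2020 — 4th Monday is Oct 26 2020.
4th Monday of November 2020: Nov 23 2020.

Nov 23 2020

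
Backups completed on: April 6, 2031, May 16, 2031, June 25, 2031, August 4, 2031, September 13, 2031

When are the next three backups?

Gaps between consecutive events: 40, 40, 40, 40 days — a constant 40-day interval.
September 13, 2031 + 40 days = October 23, 2031.
October 23, 2031 + 40 days = December 2, 2031.
December 2, 2031 + 40 days = January 11, 2032.

October 23, 2031; December 2, 2031; January 11, 2032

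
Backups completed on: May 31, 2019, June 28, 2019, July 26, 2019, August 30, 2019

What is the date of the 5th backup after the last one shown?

January 31, 2020

These are Fridays with 28, 28, 35-day gaps.
Each is the final Friday of its month — May 31, 2019 is past the 28th, so '4th Friday' doesn't fit.
Last Friday of September 2019: September 27, 2019.
Last Friday of October 2019: October 25, 2019.
November 2019 ends with Friday November 29, 2019.
December 2019 ends with Friday December 27, 2019.
January 2020 ends with Friday January 31, 2020.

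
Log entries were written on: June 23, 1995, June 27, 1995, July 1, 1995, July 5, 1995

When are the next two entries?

July 9, 1995; July 13, 1995

The spacing is 4, 4, 4 days — always 4 days.
July 5, 1995 + 4 days = July 9, 1995.
July 9, 1995 + 4 days = July 13, 1995.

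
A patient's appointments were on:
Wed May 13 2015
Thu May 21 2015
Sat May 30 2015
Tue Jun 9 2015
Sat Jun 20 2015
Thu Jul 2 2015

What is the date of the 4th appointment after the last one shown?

Intervals are 8, 9, 10, 11, 12 days — an arithmetic progression with common difference 1.
Next gap: 13 days. Thu Jul 2 2015 + 13 days = Wed Jul 15 2015.
Next gap: 14 days. Wed Jul 15 2015 + 14 days = Wed Jul 29 2015.
Next gap: 15 days. Wed Jul 29 2015 + 15 days = Thu Aug 13 2015.
Next gap: 16 days. Thu Aug 13 2015 + 16 days = Sat Aug 29 2015.

Sat Aug 29 2015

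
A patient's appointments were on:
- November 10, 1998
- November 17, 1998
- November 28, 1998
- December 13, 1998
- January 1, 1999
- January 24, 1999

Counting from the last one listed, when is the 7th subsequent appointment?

October 24, 1999

Gaps: 7, 11, 15, 19, 23 days — each gap is 4 larger than the previous one.
Next gap: 27 days. January 24, 1999 + 27 days = February 20, 1999.
Next gap: 31 days. February 20, 1999 + 31 days = March 23, 1999.
Next gap: 35 days. March 23, 1999 + 35 days = April 27, 1999.
Next gap: 39 days. April 27, 1999 + 39 days = June 5, 1999.
Next gap: 43 days. June 5, 1999 + 43 days = July 18, 1999.
Next gap: 47 days. July 18, 1999 + 47 days = September 3, 1999.
Next gap: 51 days. September 3, 1999 + 51 days = October 24, 1999.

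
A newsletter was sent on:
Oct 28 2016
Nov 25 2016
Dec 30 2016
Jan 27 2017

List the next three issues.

These are Fridays with 28, 35, 28-day gaps.
Each is the final Friday of its month — Dec 30 2016 is past the 28th, so '4th Friday' doesn't fit.
February 2017 ends with Friday Feb 24 2017.
March 2017 ends with Friday Mar 31 2017.
April 2017 ends with Friday Apr 28 2017.

Feb 24 2017, Mar 31 2017, Apr 28 2017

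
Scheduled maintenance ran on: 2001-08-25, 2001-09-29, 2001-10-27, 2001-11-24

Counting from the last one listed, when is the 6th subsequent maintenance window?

2002-05-25

Every date is a Saturday; gaps 35, 28, 28 days.
Each is the last Saturday of its month (at least one falls on the 29th or later, ruling out '4th Saturday').
December 2001 ends with Saturday 2001-12-29.
January 2002 ends with Saturday 2002-01-26.
February 2002 ends with Saturday 2002-02-23.
March 2002 ends with Saturday 2002-03-30.
Last Saturday of April 2002: 2002-04-27.
Last Saturday of May 2002: 2002-05-25.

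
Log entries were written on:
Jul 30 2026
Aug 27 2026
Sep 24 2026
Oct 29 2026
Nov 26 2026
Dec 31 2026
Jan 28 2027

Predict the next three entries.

These are Thursdays with 28, 28, 35, 28, 35, 28-day gaps.
Each is the final Thursday of its month — Jul 30 2026 is past the 28th, so '4th Thursday' doesn't fit.
February 2027 ends with Thursday Feb 25 2027.
March 2027 ends with Thursday Mar 25 2027.
Last Thursday of April 2027: Apr 29 2027.

Feb 25 2027, Mar 25 2027, Apr 29 2027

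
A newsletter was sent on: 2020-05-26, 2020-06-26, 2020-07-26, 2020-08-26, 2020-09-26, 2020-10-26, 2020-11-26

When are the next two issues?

2020-12-26, 2021-01-26

The day-of-month is always 26 (31, 30, 31, 31, 30, 31 days between events).
So this recurs on the 26th of each month.
Next: December 2020 → 2020-12-26.
Next: January 2021 → 2021-01-26.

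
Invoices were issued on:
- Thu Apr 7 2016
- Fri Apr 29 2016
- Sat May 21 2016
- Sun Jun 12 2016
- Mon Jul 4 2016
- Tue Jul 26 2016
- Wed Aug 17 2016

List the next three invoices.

The spacing is 22, 22, 22, 22, 22, 22 days — always 22 days.
Wed Aug 17 2016 + 22 days = Thu Sep 8 2016.
Thu Sep 8 2016 + 22 days = Fri Sep 30 2016.
Fri Sep 30 2016 + 22 days = Sat Oct 22 2016.

Thu Sep 8 2016, Fri Sep 30 2016, Sat Oct 22 2016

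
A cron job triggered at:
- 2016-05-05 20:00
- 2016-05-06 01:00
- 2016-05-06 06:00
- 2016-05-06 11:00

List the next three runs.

Spacing: 5, 5, 5 h — constant 5 h.
2016-05-06 11:00 + 5 h = 2016-05-06 16:00.
2016-05-06 16:00 + 5 h = 2016-05-06 21:00.
2016-05-06 21:00 + 5 h = 2016-05-07 02:00.

2016-05-06 16:00, 2016-05-06 21:00, 2016-05-07 02:00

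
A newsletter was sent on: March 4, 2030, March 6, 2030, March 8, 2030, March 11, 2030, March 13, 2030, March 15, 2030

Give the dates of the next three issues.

Every event lands on a Monday or Wednesday or Friday (gaps cycle 2, 2, 3, 2, 2).
So the schedule is: every Monday, Wednesday and Friday.
The following Monday is March 18, 2030.
Next Wednesday: March 20, 2030.
The following Friday is March 22, 2030.

March 18, 2030; March 20, 2030; March 22, 2030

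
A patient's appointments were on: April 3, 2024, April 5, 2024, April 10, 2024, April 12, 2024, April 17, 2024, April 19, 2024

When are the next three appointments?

April 24, 2024; April 26, 2024; May 1, 2024

Every event lands on a Wednesday or Friday (gaps cycle 2, 5, 2, 5, 2).
So the schedule is: every Wednesday and Friday.
Next Wednesday: April 24, 2024.
The following Friday is April 26, 2024.
The following Wednesday is May 1, 2024.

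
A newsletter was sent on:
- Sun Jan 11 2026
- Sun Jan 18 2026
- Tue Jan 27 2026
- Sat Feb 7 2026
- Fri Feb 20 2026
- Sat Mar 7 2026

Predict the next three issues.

Tue Mar 24 2026, Sun Apr 12 2026, Sun May 3 2026

Intervals are 7, 9, 11, 13, 15 days — an arithmetic progression with common difference 2.
Next gap: 17 days. Sat Mar 7 2026 + 17 days = Tue Mar 24 2026.
Next gap: 19 days. Tue Mar 24 2026 + 19 days = Sun Apr 12 2026.
Next gap: 21 days. Sun Apr 12 2026 + 21 days = Sun May 3 2026.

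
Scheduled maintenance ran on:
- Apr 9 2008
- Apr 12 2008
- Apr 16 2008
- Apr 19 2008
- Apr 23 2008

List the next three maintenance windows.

Every event lands on a Wednesday or Saturday (gaps cycle 3, 4, 3, 4).
So the schedule is: every Wednesday and Saturday.
Next Saturday: Apr 26 2008.
The following Wednesday is Apr 30 2008.
Next Saturday: May 3 2008.

Apr 26 2008, Apr 30 2008, May 3 2008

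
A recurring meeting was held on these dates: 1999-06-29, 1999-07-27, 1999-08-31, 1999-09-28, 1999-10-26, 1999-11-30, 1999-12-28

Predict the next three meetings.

2000-01-25, 2000-02-29, 2000-03-28

These are Tuesdays with 28, 35, 28, 28, 35, 28-day gaps.
Each is the final Tuesday of its month — 1999-06-29 is past the 28th, so '4th Tuesday' doesn't fit.
January 2000 ends with Tuesday 2000-01-25.
Last Tuesday of February 2000: 2000-02-29.
March 2000 ends with Tuesday 2000-03-28.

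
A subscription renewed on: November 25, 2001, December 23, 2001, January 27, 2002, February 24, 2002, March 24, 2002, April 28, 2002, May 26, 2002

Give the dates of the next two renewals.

Gaps: 28, 35, 28, 28, 35, 28 days — a mix of 28 and 35. Every date is a Sunday.
Each is the 4th Sunday of its month.
4th Sunday of June 2002: June 23, 2002.
July 2002 — 4th Sunday is July 28, 2002.

June 23, 2002; July 28, 2002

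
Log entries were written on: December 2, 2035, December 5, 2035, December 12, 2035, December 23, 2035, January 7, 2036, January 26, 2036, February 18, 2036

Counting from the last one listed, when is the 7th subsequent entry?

The spacing grows by 4 each time: 3, 7, 11, 15, 19, 23 days.
Next gap: 27 days. February 18, 2036 + 27 days = March 16, 2036.
Next gap: 31 days. March 16, 2036 + 31 days = April 16, 2036.
Next gap: 35 days. April 16, 2036 + 35 days = May 21, 2036.
Next gap: 39 days. May 21, 2036 + 39 days = June 29, 2036.
Next gap: 43 days. June 29, 2036 + 43 days = August 11, 2036.
Next gap: 47 days. August 11, 2036 + 47 days = September 27, 2036.
Next gap: 51 days. September 27, 2036 + 51 days = November 17, 2036.

November 17, 2036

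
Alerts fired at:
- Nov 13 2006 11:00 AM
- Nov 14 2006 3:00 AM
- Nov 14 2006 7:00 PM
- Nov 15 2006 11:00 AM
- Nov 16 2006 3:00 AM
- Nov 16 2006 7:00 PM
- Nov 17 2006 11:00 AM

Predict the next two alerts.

Nov 18 2006 3:00 AM, Nov 18 2006 7:00 PM

Gaps: 16, 16, 16, 16, 16, 16 hours — each event is 16 hours after the previous one.
Nov 17 2006 11:00 AM + 16 h = Nov 18 2006 3:00 AM.
Nov 18 2006 3:00 AM + 16 h = Nov 18 2006 7:00 PM.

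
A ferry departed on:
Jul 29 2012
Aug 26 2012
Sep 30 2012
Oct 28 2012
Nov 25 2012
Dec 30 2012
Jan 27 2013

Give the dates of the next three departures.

Every date is a Sunday; gaps 28, 35, 28, 28, 35, 28 days.
Each is the last Sunday of its month (at least one falls on the 29th or later, ruling out '4th Sunday').
February 2013 ends with Sunday Feb 24 2013.
March 2013 ends with Sunday Mar 31 2013.
Last Sunday of April 2013: Apr 28 2013.

Feb 24 2013, Mar 31 2013, Apr 28 2013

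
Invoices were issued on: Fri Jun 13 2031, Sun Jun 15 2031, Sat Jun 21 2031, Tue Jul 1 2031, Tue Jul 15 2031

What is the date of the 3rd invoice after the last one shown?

Gaps: 2, 6, 10, 14 days — each gap is 4 larger than the previous one.
Next gap: 18 days. Tue Jul 15 2031 + 18 days = Sat Aug 2 2031.
Next gap: 22 days. Sat Aug 2 2031 + 22 days = Sun Aug 24 2031.
Next gap: 26 days. Sun Aug 24 2031 + 26 days = Fri Sep 19 2031.

Fri Sep 19 2031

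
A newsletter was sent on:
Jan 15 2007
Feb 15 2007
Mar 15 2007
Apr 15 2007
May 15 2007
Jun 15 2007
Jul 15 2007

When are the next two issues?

Aug 15 2007, Sep 15 2007

The day-of-month is always 15 (31, 28, 31, 30, 31, 30 days between events).
So this recurs on the 15th of each month.
Next: August 2007 → Aug 15 2007.
September 2007: Sep 15 2007.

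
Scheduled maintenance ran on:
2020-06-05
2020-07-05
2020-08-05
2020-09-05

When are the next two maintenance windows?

Gaps: 30, 31, 31 days — not constant. Every event is on the 5th of the month.
Pattern: the 5th of each month.
Next: October 2020 → 2020-10-05.
November 2020: 2020-11-05.

2020-10-05, 2020-11-05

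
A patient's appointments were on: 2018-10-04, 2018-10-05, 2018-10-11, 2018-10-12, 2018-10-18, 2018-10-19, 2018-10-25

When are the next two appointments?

2018-10-26, 2018-11-01

Every event lands on a Thursday or Friday (gaps cycle 1, 6, 1, 6, 1, 6).
So the schedule is: every Thursday and Friday.
The following Friday is 2018-10-26.
Next Thursday: 2018-11-01.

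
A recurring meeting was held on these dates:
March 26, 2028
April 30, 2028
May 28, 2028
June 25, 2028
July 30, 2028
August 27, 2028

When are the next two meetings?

September 24, 2028; October 29, 2028

Every date is a Sunday; gaps 35, 28, 28, 35, 28 days.
Each is the last Sunday of its month (at least one falls on the 29th or later, ruling out '4th Sunday').
September 2028 ends with Sunday September 24, 2028.
October 2028 ends with Sunday October 29, 2028.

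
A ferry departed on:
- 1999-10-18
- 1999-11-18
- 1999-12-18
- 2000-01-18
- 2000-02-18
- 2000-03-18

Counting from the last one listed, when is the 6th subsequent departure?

Each date is the 18th; the gaps (31, 30, 31, 31, 29) track the month lengths.
The rule is the 18th of each month.
Next: April 2000 → 2000-04-18.
Next: May 2000 → 2000-05-18.
Next: June 2000 → 2000-06-18.
July 2000: 2000-07-18.
August 2000: 2000-08-18.
Next: September 2000 → 2000-09-18.

2000-09-18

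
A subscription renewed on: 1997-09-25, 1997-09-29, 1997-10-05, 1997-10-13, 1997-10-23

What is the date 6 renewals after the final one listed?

Gaps: 4, 6, 8, 10 days — each gap is 2 larger than the previous one.
Next gap: 12 days. 1997-10-23 + 12 days = 1997-11-04.
Next gap: 14 days. 1997-11-04 + 14 days = 1997-11-18.
Next gap: 16 days. 1997-11-18 + 16 days = 1997-12-04.
Next gap: 18 days. 1997-12-04 + 18 days = 1997-12-22.
Next gap: 20 days. 1997-12-22 + 20 days = 1998-01-11.
Next gap: 22 days. 1998-01-11 + 22 days = 1998-02-02.

1998-02-02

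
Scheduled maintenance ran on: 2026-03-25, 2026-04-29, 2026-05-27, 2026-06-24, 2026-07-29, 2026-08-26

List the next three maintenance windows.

Every date is a Wednesday; gaps 35, 28, 28, 35, 28 days.
Each is the last Wednesday of its month (at least one falls on the 29th or later, ruling out '4th Wednesday').
Last Wednesday of September 2026: 2026-09-30.
October 2026 ends with Wednesday 2026-10-28.
Last Wednesday of November 2026: 2026-11-25.

2026-09-30, 2026-10-28, 2026-11-25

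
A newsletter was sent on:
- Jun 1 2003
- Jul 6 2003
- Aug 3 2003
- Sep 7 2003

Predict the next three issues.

Oct 5 2003, Nov 2 2003, Dec 7 2003

These are Sundays at 28- or 35-day spacing (35, 28, 35).
The pattern: 1st Sunday of the month.
1st Sunday of October 2003: Oct 5 2003.
1st Sunday of November 2003: Nov 2 2003.
1st Sunday of December 2003: Dec 7 2003.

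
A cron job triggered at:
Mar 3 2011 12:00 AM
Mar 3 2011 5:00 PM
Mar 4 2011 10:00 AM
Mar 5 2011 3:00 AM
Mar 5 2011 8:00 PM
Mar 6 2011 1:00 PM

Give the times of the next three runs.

Mar 7 2011 6:00 AM, Mar 7 2011 11:00 PM, Mar 8 2011 4:00 PM

The interval is a steady 17 hours (17, 17, 17, 17, 17).
Mar 6 2011 1:00 PM + 17 h = Mar 7 2011 6:00 AM.
Mar 7 2011 6:00 AM + 17 h = Mar 7 2011 11:00 PM.
Mar 7 2011 11:00 PM + 17 h = Mar 8 2011 4:00 PM.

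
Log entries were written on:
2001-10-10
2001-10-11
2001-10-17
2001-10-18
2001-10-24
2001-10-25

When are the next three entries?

Every event lands on a Wednesday or Thursday (gaps cycle 1, 6, 1, 6, 1).
So the schedule is: every Wednesday and Thursday.
Next Wednesday: 2001-10-31.
Next Thursday: 2001-11-01.
Next Wednesday: 2001-11-07.

2001-10-31, 2001-11-01, 2001-11-07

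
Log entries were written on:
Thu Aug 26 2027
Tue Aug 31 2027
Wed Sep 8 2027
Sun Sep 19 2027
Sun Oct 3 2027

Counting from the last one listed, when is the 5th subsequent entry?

Wed Jan 26 2028

Intervals are 5, 8, 11, 14 days — an arithmetic progression with common difference 3.
Next gap: 17 days. Sun Oct 3 2027 + 17 days = Wed Oct 20 2027.
Next gap: 20 days. Wed Oct 20 2027 + 20 days = Tue Nov 9 2027.
Next gap: 23 days. Tue Nov 9 2027 + 23 days = Thu Dec 2 2027.
Next gap: 26 days. Thu Dec 2 2027 + 26 days = Tue Dec 28 2027.
Next gap: 29 days. Tue Dec 28 2027 + 29 days = Wed Jan 26 2028.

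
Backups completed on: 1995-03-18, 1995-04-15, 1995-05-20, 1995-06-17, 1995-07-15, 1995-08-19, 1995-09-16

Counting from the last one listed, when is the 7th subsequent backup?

1996-04-20

All dates are Saturdays, 28, 35, 28, 28, 35, 28 days apart.
Specifically, the 3rd Saturday of each month.
3rd Saturday of October 1995: 1995-10-21.
November 1995 — 3rd Saturday is 1995-11-18.
December 1995 — 3rd Saturday is 1995-12-16.
January 1996 — 3rd Saturday is 1996-01-20.
February 1996 — 3rd Saturday is 1996-02-17.
March 1996 — 3rd Saturday is 1996-03-16.
April 1996 — 3rd Saturday is 1996-04-20.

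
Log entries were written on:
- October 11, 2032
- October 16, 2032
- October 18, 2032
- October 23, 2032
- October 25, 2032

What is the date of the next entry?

October 30, 2032

Every event lands on a Monday or Saturday (gaps cycle 5, 2, 5, 2).
So the schedule is: every Monday and Saturday.
Next Saturday: October 30, 2032.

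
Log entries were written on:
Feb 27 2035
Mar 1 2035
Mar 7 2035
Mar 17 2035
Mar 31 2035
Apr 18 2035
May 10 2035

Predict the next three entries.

Jun 5 2035, Jul 5 2035, Aug 8 2035

Gaps: 2, 6, 10, 14, 18, 22 days — each gap is 4 larger than the previous one.
Next gap: 26 days. May 10 2035 + 26 days = Jun 5 2035.
Next gap: 30 days. Jun 5 2035 + 30 days = Jul 5 2035.
Next gap: 34 days. Jul 5 2035 + 34 days = Aug 8 2035.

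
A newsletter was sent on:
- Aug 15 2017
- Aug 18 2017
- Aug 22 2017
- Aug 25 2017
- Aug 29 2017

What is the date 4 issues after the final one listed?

Sep 12 2017

Gaps: 3, 4, 3, 4 days — not constant, but cyclic with period 2.
The events fall on every Tuesday and Friday.
Next Friday: Sep 1 2017.
The following Tuesday is Sep 5 2017.
The following Friday is Sep 8 2017.
The following Tuesday is Sep 12 2017.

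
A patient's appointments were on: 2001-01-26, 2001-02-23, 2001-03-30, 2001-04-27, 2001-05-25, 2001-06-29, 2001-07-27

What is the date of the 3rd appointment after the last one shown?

2001-10-26

These are Fridays with 28, 35, 28, 28, 35, 28-day gaps.
Each is the final Friday of its month — 2001-03-30 is past the 28th, so '4th Friday' doesn't fit.
August 2001 ends with Friday 2001-08-31.
September 2001 ends with Friday 2001-09-28.
Last Friday of October 2001: 2001-10-26.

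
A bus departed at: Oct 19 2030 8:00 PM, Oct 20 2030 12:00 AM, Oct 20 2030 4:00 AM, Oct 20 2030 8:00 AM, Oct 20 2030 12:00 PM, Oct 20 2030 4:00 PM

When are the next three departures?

Spacing: 4, 4, 4, 4, 4 h — constant 4 h.
Oct 20 2030 4:00 PM + 4 h = Oct 20 2030 8:00 PM.
Oct 20 2030 8:00 PM + 4 h = Oct 21 2030 12:00 AM.
Oct 21 2030 12:00 AM + 4 h = Oct 21 2030 4:00 AM.

Oct 20 2030 8:00 PM, Oct 21 2030 12:00 AM, Oct 21 2030 4:00 AM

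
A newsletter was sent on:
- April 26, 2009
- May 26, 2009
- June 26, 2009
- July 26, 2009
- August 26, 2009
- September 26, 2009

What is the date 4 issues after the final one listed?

January 26, 2010

The day-of-month is always 26 (30, 31, 30, 31, 31 days between events).
So this recurs on the 26th of each month.
Next: October 2009 → October 26, 2009.
November 2009: November 26, 2009.
December 2009: December 26, 2009.
Next: January 2010 → January 26, 2010.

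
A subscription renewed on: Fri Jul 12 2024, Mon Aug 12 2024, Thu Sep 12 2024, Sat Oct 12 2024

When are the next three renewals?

Tue Nov 12 2024, Thu Dec 12 2024, Sun Jan 12 2025

The day-of-month is always 12 (31, 31, 30 days between events).
So this recurs on the 12th of each month.
November 2024: Tue Nov 12 2024.
December 2024: Thu Dec 12 2024.
Next: January 2025 → Sun Jan 12 2025.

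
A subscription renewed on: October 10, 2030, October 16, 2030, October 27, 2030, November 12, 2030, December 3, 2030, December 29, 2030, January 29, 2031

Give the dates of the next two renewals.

Gaps: 6, 11, 16, 21, 26, 31 days — each gap is 5 larger than the previous one.
Next gap: 36 days. January 29, 2031 + 36 days = March 6, 2031.
Next gap: 41 days. March 6, 2031 + 41 days = April 16, 2031.

March 6, 2031; April 16, 2031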